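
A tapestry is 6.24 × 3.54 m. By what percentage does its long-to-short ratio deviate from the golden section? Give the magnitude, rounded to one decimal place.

8.9%

Ratio = 6.24 / 3.54 ≈ 1.7627.
Ideal golden ratio ≈ 1.6180. |1.7627 − 1.6180| / 1.6180 ≈ 8.94% → 8.9%.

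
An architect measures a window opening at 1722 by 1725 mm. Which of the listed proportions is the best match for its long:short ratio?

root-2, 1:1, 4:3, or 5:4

1:1

Ratio = 1725 / 1722 ≈ 1.002.
Distances: root-2 1.414 (Δ 0.412); 1:1 1.000 (Δ 0.002); 4:3 1.333 (Δ 0.331); 5:4 1.250 (Δ 0.248).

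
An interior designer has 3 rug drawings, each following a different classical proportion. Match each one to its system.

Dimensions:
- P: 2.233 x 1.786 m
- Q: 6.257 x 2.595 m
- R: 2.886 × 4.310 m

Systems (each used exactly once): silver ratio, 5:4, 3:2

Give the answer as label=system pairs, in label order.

P=5:4, Q=silver ratio, R=3:2

P = 2.233/1.786 ≈ 1.250 → 5:4 (1.250)
Q = 6.257/2.595 ≈ 2.411 → silver ratio (2.414)
R = 4.310/2.886 ≈ 1.493 → 3:2 (1.500)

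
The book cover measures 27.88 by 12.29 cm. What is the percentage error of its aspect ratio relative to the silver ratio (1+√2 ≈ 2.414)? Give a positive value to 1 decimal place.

Ratio = 27.88 / 12.29 ≈ 2.2685.
Ideal silver ratio ≈ 2.4142. |2.2685 − 2.4142| / 2.4142 ≈ 6.04% → 6.0%.

6.0%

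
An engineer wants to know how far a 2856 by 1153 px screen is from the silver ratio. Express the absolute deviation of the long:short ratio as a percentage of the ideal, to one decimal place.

2.6%

Ratio = 2856 / 1153 ≈ 2.4770.
Ideal silver ratio ≈ 2.4142. |2.4770 − 2.4142| / 2.4142 ≈ 2.60% → 2.6%.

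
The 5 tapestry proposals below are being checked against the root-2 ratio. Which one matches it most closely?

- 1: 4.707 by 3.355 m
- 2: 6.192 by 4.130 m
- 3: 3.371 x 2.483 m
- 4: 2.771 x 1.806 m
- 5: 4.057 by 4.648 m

Ratios (long/short): 1 ≈ 1.403; 2 ≈ 1.499; 3 ≈ 1.358; 4 ≈ 1.534; 5 ≈ 1.146.
root-2 ≈ 1.414; option 1 is nearest (Δ 0.011).

1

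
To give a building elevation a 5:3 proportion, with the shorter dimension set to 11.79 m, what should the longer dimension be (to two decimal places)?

5:3 ≈ 1.66667.
Longer side = 11.79 × 1.66667 ≈ 19.6500 → 19.65 m.

19.65 m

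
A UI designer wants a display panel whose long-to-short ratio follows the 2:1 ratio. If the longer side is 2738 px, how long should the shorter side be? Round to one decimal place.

2:1 = 2.00000.
Shorter side = 2738 ÷ 2.00000 ≈ 1369.000 → 1369.0 px.

1369.0 px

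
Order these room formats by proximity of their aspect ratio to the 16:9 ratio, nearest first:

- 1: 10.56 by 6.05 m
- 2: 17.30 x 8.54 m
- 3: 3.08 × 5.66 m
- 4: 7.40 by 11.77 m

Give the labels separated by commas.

1, 3, 4, 2

1: 10.56/6.05 ≈ 1.745 → |1.745 − 1.778| = 0.033
2: 17.30/8.54 ≈ 2.026 → |2.026 − 1.778| = 0.248
3: 5.66/3.08 ≈ 1.838 → |1.838 − 1.778| = 0.060
4: 11.77/7.40 ≈ 1.591 → |1.591 − 1.778| = 0.187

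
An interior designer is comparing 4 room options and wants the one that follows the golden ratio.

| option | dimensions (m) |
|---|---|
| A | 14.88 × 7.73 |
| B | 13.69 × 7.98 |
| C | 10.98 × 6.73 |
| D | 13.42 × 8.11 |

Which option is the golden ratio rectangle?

Ratios (long/short): A ≈ 1.925; B ≈ 1.716; C ≈ 1.632; D ≈ 1.655.
golden ratio ≈ 1.618; option C is nearest (Δ 0.014).

C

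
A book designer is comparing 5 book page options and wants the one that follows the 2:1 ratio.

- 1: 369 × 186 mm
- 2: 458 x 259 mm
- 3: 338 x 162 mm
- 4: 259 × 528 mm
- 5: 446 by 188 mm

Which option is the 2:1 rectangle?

1

Target 2:1 ≈ 2.000.
1: 1.984 (Δ0.016)  2: 1.768 (Δ0.232)  3: 2.086 (Δ0.086)  4: 2.039 (Δ0.039)  5: 2.372 (Δ0.372)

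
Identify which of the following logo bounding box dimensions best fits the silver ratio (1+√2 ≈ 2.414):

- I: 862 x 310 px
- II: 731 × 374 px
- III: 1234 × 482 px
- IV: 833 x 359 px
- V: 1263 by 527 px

V

Target silver ratio ≈ 2.414.
I: 2.781 (Δ0.367)  II: 1.955 (Δ0.459)  III: 2.560 (Δ0.146)  IV: 2.320 (Δ0.094)  V: 2.397 (Δ0.017)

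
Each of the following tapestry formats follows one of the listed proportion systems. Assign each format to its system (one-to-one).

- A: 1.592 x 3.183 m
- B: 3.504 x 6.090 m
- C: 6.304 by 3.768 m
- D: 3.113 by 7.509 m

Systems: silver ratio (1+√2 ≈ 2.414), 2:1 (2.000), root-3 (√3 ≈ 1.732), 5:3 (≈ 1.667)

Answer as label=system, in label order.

Ratios: A ≈ 1.999; B ≈ 1.738; C ≈ 1.673; D ≈ 2.412.
Targets: silver ratio ≈ 2.414; 2:1 ≈ 2.000; root-3 ≈ 1.732; 5:3 ≈ 1.667.

A=2:1, B=root-3, C=5:3, D=silver ratio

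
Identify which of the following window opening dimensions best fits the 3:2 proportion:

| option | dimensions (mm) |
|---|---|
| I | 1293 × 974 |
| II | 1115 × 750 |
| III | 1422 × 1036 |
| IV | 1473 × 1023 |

II

Ratios (long/short): I ≈ 1.328; II ≈ 1.487; III ≈ 1.373; IV ≈ 1.440.
3:2 ≈ 1.500; option II is nearest (Δ 0.013).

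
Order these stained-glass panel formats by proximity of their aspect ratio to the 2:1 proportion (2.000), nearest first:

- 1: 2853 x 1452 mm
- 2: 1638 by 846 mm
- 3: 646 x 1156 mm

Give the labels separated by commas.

Ratios: 1 = 2853 / 1452 ≈ 1.965; 2 = 1638 / 846 ≈ 1.936; 3 = 1156 / 646 ≈ 1.789.
|Δ from 2.000|: 1 0.035; 2 0.064; 3 0.211.

1, 2, 3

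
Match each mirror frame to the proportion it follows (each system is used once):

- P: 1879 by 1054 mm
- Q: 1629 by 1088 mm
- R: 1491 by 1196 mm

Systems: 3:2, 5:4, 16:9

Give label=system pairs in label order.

P = 1879/1054 ≈ 1.783 → 16:9 (1.778)
Q = 1629/1088 ≈ 1.497 → 3:2 (1.500)
R = 1491/1196 ≈ 1.247 → 5:4 (1.250)

P=16:9, Q=3:2, R=5:4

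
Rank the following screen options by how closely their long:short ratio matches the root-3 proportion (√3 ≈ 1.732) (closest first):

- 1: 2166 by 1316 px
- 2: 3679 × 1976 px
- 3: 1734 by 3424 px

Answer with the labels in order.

1, 2, 3

1: 2166/1316 ≈ 1.646 → |1.646 − 1.732| = 0.086
2: 3679/1976 ≈ 1.862 → |1.862 − 1.732| = 0.130
3: 3424/1734 ≈ 1.975 → |1.975 − 1.732| = 0.243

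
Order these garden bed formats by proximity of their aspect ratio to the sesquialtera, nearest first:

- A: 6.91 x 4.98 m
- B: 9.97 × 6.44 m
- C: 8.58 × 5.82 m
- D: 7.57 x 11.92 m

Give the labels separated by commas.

C, B, D, A

Ratios: A = 6.91 / 4.98 ≈ 1.388; B = 9.97 / 6.44 ≈ 1.548; C = 8.58 / 5.82 ≈ 1.474; D = 11.92 / 7.57 ≈ 1.575.
|Δ from 1.500|: A 0.112; B 0.048; C 0.026; D 0.075.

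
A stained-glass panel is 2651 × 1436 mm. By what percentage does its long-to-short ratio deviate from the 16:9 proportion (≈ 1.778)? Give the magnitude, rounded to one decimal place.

3.8%

Ratio = 2651 / 1436 ≈ 1.8461.
Ideal 16:9 ≈ 1.7778. |1.8461 − 1.7778| / 1.7778 ≈ 3.84% → 3.8%.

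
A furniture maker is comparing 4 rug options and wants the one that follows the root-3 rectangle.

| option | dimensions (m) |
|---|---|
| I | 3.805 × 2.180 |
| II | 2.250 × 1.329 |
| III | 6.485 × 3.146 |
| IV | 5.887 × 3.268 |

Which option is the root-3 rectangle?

I

Ratios (long/short): I ≈ 1.745; II ≈ 1.693; III ≈ 2.061; IV ≈ 1.801.
root-3 ≈ 1.732; option I is nearest (Δ 0.013).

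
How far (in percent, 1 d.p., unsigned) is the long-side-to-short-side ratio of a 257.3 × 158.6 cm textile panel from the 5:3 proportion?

Ratio = 257.3 / 158.6 ≈ 1.6223.
Ideal 5:3 ≈ 1.6667. |1.6223 − 1.6667| / 1.6667 ≈ 2.66% → 2.7%.

2.7%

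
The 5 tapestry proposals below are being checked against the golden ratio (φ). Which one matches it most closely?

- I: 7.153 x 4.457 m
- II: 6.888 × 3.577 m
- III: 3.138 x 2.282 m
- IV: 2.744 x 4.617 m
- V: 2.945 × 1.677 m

I

Target golden ratio ≈ 1.618.
I: 1.605 (Δ0.013)  II: 1.926 (Δ0.308)  III: 1.375 (Δ0.243)  IV: 1.683 (Δ0.065)  V: 1.756 (Δ0.138)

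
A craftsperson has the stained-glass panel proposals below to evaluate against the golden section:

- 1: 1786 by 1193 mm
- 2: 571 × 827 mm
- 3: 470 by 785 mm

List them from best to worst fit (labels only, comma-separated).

3, 1, 2

Ratios: 1 = 1786 / 1193 ≈ 1.497; 2 = 827 / 571 ≈ 1.448; 3 = 785 / 470 ≈ 1.670.
|Δ from 1.618|: 1 0.121; 2 0.170; 3 0.052.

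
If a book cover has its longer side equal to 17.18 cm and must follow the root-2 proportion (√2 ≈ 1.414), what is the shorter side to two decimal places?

root-2 ≈ 1.41421.
Shorter side = 17.18 ÷ 1.41421 ≈ 12.1481 → 12.15 cm.

12.15 cm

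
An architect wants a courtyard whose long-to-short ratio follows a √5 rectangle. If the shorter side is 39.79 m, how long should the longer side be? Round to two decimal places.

88.97 m

root-5 ≈ 2.23607.
Longer side = 39.79 × 2.23607 ≈ 88.9732 → 88.97 m.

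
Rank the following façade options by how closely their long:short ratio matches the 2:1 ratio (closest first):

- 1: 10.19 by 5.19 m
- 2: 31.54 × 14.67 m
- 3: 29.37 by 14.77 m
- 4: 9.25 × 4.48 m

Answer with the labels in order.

Ratios: 1 = 10.19 / 5.19 ≈ 1.963; 2 = 31.54 / 14.67 ≈ 2.150; 3 = 29.37 / 14.77 ≈ 1.988; 4 = 9.25 / 4.48 ≈ 2.065.
|Δ from 2.000|: 1 0.037; 2 0.150; 3 0.012; 4 0.065.

3, 1, 4, 2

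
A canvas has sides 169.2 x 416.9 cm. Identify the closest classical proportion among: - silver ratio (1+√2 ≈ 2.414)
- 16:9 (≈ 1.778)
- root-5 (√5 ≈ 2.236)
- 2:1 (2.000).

416.9/169.2 ≈ 2.464. Nearest candidates are silver ratio (2.414, off by 0.050) and root-5 (2.236, off by 0.228).

silver ratio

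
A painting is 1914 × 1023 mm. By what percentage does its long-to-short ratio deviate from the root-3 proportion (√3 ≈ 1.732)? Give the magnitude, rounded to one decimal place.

8.0%

Ratio = 1914 / 1023 ≈ 1.8710.
Ideal root-3 ≈ 1.7321. |1.8710 − 1.7321| / 1.7321 ≈ 8.02% → 8.0%.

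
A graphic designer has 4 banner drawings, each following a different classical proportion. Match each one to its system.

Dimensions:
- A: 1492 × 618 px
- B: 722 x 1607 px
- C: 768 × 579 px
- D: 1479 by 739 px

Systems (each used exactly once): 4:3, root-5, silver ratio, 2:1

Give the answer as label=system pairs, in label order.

A=silver ratio, B=root-5, C=4:3, D=2:1

Ratios: A ≈ 2.414; B ≈ 2.226; C ≈ 1.326; D ≈ 2.001.
Targets: 4:3 ≈ 1.333; root-5 ≈ 2.236; silver ratio ≈ 2.414; 2:1 ≈ 2.000.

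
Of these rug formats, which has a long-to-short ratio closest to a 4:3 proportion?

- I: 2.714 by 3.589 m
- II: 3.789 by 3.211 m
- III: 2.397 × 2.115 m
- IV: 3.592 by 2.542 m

I

Ratios (long/short): I ≈ 1.322; II ≈ 1.180; III ≈ 1.133; IV ≈ 1.413.
4:3 ≈ 1.333; option I is nearest (Δ 0.011).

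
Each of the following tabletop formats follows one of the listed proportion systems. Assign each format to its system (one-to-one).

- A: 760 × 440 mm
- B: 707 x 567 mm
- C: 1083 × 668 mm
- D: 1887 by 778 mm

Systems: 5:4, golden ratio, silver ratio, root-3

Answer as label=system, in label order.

A=root-3, B=5:4, C=golden ratio, D=silver ratio

Ratios: A ≈ 1.727; B ≈ 1.247; C ≈ 1.621; D ≈ 2.425.
Targets: 5:4 ≈ 1.250; golden ratio ≈ 1.618; silver ratio ≈ 2.414; root-3 ≈ 1.732.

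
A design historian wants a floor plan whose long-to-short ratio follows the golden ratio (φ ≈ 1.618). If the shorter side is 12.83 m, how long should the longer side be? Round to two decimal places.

20.76 m

golden ratio ≈ 1.61803.
Longer side = 12.83 × 1.61803 ≈ 20.7593 → 20.76 m.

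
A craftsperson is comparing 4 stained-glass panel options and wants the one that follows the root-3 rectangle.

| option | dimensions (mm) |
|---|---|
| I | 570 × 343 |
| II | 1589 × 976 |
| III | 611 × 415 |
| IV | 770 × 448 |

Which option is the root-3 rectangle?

Target root-3 ≈ 1.732.
I: 1.662 (Δ0.070)  II: 1.628 (Δ0.104)  III: 1.472 (Δ0.260)  IV: 1.719 (Δ0.013)

IV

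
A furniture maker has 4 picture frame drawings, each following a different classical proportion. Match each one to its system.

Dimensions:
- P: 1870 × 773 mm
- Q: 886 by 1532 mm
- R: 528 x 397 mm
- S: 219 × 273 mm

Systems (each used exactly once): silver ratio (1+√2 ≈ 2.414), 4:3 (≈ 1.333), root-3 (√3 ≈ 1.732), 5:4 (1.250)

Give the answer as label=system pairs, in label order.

P=silver ratio, Q=root-3, R=4:3, S=5:4

P = 1870/773 ≈ 2.419 → silver ratio (2.414)
Q = 1532/886 ≈ 1.729 → root-3 (1.732)
R = 528/397 ≈ 1.330 → 4:3 (1.333)
S = 273/219 ≈ 1.247 → 5:4 (1.250)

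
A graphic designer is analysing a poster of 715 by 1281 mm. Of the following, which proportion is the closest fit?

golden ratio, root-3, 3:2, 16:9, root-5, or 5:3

Ratio = 1281 / 715 ≈ 1.792.
Distances: golden ratio 1.618 (Δ 0.174); root-3 1.732 (Δ 0.060); 3:2 1.500 (Δ 0.292); 16:9 1.778 (Δ 0.014); root-5 2.236 (Δ 0.444); 5:3 1.667 (Δ 0.125).

16:9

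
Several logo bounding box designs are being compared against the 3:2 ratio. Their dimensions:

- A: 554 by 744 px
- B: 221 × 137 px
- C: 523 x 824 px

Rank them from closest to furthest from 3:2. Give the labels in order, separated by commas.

Ratios: A = 744 / 554 ≈ 1.343; B = 221 / 137 ≈ 1.613; C = 824 / 523 ≈ 1.576.
|Δ from 1.500|: A 0.157; B 0.113; C 0.076.

C, B, A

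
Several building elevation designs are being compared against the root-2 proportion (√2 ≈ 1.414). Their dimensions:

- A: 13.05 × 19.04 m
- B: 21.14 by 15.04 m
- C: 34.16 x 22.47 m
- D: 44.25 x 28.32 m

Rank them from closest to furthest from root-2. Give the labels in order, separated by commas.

A: 19.04/13.05 ≈ 1.459 → |1.459 − 1.414| = 0.045
B: 21.14/15.04 ≈ 1.406 → |1.406 − 1.414| = 0.008
C: 34.16/22.47 ≈ 1.520 → |1.520 − 1.414| = 0.106
D: 44.25/28.32 ≈ 1.562 → |1.562 − 1.414| = 0.148

B, A, C, D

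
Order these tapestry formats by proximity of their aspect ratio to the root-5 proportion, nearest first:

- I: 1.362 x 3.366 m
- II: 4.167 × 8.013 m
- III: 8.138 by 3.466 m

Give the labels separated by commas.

III, I, II

Ratios: I = 3.366 / 1.362 ≈ 2.471; II = 8.013 / 4.167 ≈ 1.923; III = 8.138 / 3.466 ≈ 2.348.
|Δ from 2.236|: I 0.235; II 0.313; III 0.112.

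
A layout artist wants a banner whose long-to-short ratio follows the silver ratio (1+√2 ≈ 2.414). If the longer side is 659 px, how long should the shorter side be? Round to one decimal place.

273.0 px

silver ratio ≈ 2.41421.
Shorter side = 659 ÷ 2.41421 ≈ 272.967 → 273.0 px.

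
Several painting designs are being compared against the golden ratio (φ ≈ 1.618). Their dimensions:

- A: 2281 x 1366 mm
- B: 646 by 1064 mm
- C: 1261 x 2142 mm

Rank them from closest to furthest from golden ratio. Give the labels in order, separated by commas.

A: 2281/1366 ≈ 1.670 → |1.670 − 1.618| = 0.052
B: 1064/646 ≈ 1.647 → |1.647 − 1.618| = 0.029
C: 2142/1261 ≈ 1.699 → |1.699 − 1.618| = 0.081

B, A, C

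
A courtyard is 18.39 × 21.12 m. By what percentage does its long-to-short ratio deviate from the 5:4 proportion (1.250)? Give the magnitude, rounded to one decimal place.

8.1%

Ratio = 21.12 / 18.39 ≈ 1.1485.
Ideal 5:4 = 1.2500. |1.1485 − 1.2500| / 1.2500 ≈ 8.12% → 8.1%.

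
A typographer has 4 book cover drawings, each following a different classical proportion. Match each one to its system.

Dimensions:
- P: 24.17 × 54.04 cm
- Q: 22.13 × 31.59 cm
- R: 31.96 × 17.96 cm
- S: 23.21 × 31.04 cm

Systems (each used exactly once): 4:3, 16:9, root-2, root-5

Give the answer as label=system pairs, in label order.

Ratios: P ≈ 2.236; Q ≈ 1.427; R ≈ 1.780; S ≈ 1.337.
Targets: 4:3 ≈ 1.333; 16:9 ≈ 1.778; root-2 ≈ 1.414; root-5 ≈ 2.236.

P=root-5, Q=root-2, R=16:9, S=4:3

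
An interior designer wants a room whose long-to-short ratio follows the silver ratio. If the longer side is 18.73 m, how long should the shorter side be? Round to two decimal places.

silver ratio ≈ 2.41421.
Shorter side = 18.73 ÷ 2.41421 ≈ 7.7582 → 7.76 m.

7.76 m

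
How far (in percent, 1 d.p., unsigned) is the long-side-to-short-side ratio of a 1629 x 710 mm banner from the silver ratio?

5.0%

Ratio = 1629 / 710 ≈ 2.2944.
Ideal silver ratio ≈ 2.4142. |2.2944 − 2.4142| / 2.4142 ≈ 4.96% → 5.0%.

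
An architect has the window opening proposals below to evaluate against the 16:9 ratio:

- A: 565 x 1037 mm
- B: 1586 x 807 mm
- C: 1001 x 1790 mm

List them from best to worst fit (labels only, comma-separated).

C, A, B

Ratios: A = 1037 / 565 ≈ 1.835; B = 1586 / 807 ≈ 1.965; C = 1790 / 1001 ≈ 1.788.
|Δ from 1.778|: A 0.057; B 0.187; C 0.010.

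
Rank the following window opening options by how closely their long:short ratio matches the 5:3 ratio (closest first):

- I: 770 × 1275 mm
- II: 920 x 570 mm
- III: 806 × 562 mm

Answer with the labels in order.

I: 1275/770 ≈ 1.656 → |1.656 − 1.667| = 0.011
II: 920/570 ≈ 1.614 → |1.614 − 1.667| = 0.053
III: 806/562 ≈ 1.434 → |1.434 − 1.667| = 0.233

I, II, III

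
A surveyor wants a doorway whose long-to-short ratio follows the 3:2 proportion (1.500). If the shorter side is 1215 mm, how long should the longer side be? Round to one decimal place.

3:2 = 1.50000.
Longer side = 1215 × 1.50000 ≈ 1822.500 → 1822.5 mm.

1822.5 mm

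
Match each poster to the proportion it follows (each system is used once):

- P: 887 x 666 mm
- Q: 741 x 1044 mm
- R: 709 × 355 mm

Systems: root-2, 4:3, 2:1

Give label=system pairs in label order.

P = 887/666 ≈ 1.332 → 4:3 (1.333)
Q = 1044/741 ≈ 1.409 → root-2 (1.414)
R = 709/355 ≈ 1.997 → 2:1 (2.000)

P=4:3, Q=root-2, R=2:1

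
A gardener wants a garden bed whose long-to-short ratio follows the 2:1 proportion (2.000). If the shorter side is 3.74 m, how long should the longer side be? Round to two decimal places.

7.48 m

2:1 = 2.00000.
Longer side = 3.74 × 2.00000 ≈ 7.4800 → 7.48 m.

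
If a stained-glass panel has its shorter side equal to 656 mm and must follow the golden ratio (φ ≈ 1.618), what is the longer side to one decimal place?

golden ratio ≈ 1.61803.
Longer side = 656 × 1.61803 ≈ 1061.428 → 1061.4 mm.

1061.4 mm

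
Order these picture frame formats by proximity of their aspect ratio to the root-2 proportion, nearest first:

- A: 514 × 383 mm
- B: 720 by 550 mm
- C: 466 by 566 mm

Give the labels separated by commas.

Ratios: A = 514 / 383 ≈ 1.342; B = 720 / 550 ≈ 1.309; C = 566 / 466 ≈ 1.215.
|Δ from 1.414|: A 0.072; B 0.105; C 0.199.

A, B, C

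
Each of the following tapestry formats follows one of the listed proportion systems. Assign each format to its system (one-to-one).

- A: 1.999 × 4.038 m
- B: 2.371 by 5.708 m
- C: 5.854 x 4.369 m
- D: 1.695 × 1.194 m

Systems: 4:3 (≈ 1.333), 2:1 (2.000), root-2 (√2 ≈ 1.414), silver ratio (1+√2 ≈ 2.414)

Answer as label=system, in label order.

A=2:1, B=silver ratio, C=4:3, D=root-2

A = 4.038/1.999 ≈ 2.020 → 2:1 (2.000)
B = 5.708/2.371 ≈ 2.407 → silver ratio (2.414)
C = 5.854/4.369 ≈ 1.340 → 4:3 (1.333)
D = 1.695/1.194 ≈ 1.420 → root-2 (1.414)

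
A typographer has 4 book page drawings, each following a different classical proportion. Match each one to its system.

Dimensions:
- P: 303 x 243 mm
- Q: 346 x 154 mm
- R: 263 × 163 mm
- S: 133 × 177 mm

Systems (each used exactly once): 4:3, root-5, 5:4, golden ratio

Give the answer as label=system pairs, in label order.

P=5:4, Q=root-5, R=golden ratio, S=4:3

P = 303/243 ≈ 1.247 → 5:4 (1.250)
Q = 346/154 ≈ 2.247 → root-5 (2.236)
R = 263/163 ≈ 1.613 → golden ratio (1.618)
S = 177/133 ≈ 1.331 → 4:3 (1.333)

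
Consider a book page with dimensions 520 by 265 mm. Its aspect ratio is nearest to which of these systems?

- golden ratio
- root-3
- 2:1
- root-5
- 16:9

2:1

520/265 ≈ 1.962. Nearest candidates are 2:1 (2.000, off by 0.038) and 16:9 (1.778, off by 0.184).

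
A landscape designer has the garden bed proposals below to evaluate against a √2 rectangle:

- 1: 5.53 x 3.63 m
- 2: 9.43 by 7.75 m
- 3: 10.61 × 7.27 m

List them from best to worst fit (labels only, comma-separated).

1: 5.53/3.63 ≈ 1.523 → |1.523 − 1.414| = 0.109
2: 9.43/7.75 ≈ 1.217 → |1.217 − 1.414| = 0.197
3: 10.61/7.27 ≈ 1.459 → |1.459 − 1.414| = 0.045

3, 1, 2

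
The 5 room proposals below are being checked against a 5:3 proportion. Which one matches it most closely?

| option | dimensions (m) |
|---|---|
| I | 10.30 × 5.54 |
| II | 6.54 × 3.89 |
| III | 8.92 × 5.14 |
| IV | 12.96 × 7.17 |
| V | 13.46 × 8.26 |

Ratios (long/short): I ≈ 1.859; II ≈ 1.681; III ≈ 1.735; IV ≈ 1.808; V ≈ 1.630.
5:3 ≈ 1.667; option II is nearest (Δ 0.014).

II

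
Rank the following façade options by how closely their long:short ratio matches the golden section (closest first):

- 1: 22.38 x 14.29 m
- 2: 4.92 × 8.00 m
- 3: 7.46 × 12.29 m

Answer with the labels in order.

Ratios: 1 = 22.38 / 14.29 ≈ 1.566; 2 = 8.00 / 4.92 ≈ 1.626; 3 = 12.29 / 7.46 ≈ 1.647.
|Δ from 1.618|: 1 0.052; 2 0.008; 3 0.029.

2, 3, 1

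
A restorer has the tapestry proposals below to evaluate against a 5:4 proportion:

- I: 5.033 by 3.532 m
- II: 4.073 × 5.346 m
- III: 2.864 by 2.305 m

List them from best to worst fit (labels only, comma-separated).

III, II, I

Ratios: I = 5.033 / 3.532 ≈ 1.425; II = 5.346 / 4.073 ≈ 1.313; III = 2.864 / 2.305 ≈ 1.243.
|Δ from 1.250|: I 0.175; II 0.063; III 0.007.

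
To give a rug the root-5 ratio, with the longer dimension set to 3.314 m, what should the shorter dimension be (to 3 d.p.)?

root-5 ≈ 2.23607.
Shorter side = 3.314 ÷ 2.23607 ≈ 1.48206 → 1.482 m.

1.482 m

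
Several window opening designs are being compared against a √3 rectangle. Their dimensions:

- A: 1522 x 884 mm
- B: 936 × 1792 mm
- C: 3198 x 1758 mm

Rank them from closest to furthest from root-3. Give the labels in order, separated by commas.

A: 1522/884 ≈ 1.722 → |1.722 − 1.732| = 0.010
B: 1792/936 ≈ 1.915 → |1.915 − 1.732| = 0.183
C: 3198/1758 ≈ 1.819 → |1.819 − 1.732| = 0.087

A, C, B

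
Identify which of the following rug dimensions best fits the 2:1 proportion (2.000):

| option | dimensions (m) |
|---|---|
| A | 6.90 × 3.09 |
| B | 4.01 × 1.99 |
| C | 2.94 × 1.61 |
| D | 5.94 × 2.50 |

Target 2:1 ≈ 2.000.
A: 2.233 (Δ0.233)  B: 2.015 (Δ0.015)  C: 1.826 (Δ0.174)  D: 2.376 (Δ0.376)

B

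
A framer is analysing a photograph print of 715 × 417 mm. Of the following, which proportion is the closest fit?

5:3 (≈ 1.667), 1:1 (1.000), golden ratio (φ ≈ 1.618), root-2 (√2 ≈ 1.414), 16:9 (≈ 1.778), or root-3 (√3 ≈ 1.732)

root-3

Ratio = 715 / 417 ≈ 1.715.
Distances: 5:3 1.667 (Δ 0.048); 1:1 1.000 (Δ 0.715); golden ratio 1.618 (Δ 0.097); root-2 1.414 (Δ 0.301); 16:9 1.778 (Δ 0.063); root-3 1.732 (Δ 0.017).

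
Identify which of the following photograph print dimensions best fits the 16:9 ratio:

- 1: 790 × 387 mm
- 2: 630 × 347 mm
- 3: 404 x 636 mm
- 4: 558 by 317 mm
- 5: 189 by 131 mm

Ratios (long/short): 1 ≈ 2.041; 2 ≈ 1.816; 3 ≈ 1.574; 4 ≈ 1.760; 5 ≈ 1.443.
16:9 ≈ 1.778; option 4 is nearest (Δ 0.018).

4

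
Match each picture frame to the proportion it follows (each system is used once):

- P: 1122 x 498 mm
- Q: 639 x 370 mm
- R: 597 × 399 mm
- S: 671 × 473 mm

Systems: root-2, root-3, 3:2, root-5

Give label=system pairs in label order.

P=root-5, Q=root-3, R=3:2, S=root-2

P = 1122/498 ≈ 2.253 → root-5 (2.236)
Q = 639/370 ≈ 1.727 → root-3 (1.732)
R = 597/399 ≈ 1.496 → 3:2 (1.500)
S = 671/473 ≈ 1.419 → root-2 (1.414)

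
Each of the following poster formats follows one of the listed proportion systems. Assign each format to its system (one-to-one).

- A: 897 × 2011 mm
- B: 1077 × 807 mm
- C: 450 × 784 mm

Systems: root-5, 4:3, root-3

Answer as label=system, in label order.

A=root-5, B=4:3, C=root-3

Ratios: A ≈ 2.242; B ≈ 1.335; C ≈ 1.742.
Targets: root-5 ≈ 2.236; 4:3 ≈ 1.333; root-3 ≈ 1.732.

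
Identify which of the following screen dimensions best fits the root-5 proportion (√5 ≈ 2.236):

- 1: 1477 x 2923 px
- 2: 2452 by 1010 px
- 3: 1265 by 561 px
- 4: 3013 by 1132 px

3

Ratios (long/short): 1 ≈ 1.979; 2 ≈ 2.428; 3 ≈ 2.255; 4 ≈ 2.662.
root-5 ≈ 2.236; option 3 is nearest (Δ 0.019).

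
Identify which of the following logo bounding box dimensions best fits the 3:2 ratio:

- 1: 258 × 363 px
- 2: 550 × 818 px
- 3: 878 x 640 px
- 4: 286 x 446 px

Ratios (long/short): 1 ≈ 1.407; 2 ≈ 1.487; 3 ≈ 1.372; 4 ≈ 1.559.
3:2 ≈ 1.500; option 2 is nearest (Δ 0.013).

2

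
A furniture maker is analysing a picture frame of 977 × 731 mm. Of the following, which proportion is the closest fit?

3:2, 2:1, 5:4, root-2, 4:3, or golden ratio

4:3

977/731 ≈ 1.337. Nearest candidates are 4:3 (1.333, off by 0.004) and root-2 (1.414, off by 0.077).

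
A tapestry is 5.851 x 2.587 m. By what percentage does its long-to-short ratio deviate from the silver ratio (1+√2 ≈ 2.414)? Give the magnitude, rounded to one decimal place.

Ratio = 5.851 / 2.587 ≈ 2.2617.
Ideal silver ratio ≈ 2.4142. |2.2617 − 2.4142| / 2.4142 ≈ 6.32% → 6.3%.

6.3%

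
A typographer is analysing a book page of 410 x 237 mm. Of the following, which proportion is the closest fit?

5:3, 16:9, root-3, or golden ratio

root-3

410/237 ≈ 1.730. Nearest candidates are root-3 (1.732, off by 0.002) and 16:9 (1.778, off by 0.048).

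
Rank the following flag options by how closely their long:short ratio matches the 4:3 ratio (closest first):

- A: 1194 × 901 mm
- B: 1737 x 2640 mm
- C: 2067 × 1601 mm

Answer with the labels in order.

A, C, B

Ratios: A = 1194 / 901 ≈ 1.325; B = 2640 / 1737 ≈ 1.520; C = 2067 / 1601 ≈ 1.291.
|Δ from 1.333|: A 0.008; B 0.187; C 0.042.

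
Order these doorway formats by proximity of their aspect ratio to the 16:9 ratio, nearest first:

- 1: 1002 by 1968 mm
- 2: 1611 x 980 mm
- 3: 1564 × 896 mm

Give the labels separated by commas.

3, 2, 1

1: 1968/1002 ≈ 1.964 → |1.964 − 1.778| = 0.186
2: 1611/980 ≈ 1.644 → |1.644 − 1.778| = 0.134
3: 1564/896 ≈ 1.746 → |1.746 − 1.778| = 0.032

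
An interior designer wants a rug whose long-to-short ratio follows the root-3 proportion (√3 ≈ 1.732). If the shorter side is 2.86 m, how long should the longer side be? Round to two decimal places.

root-3 ≈ 1.73205.
Longer side = 2.86 × 1.73205 ≈ 4.9537 → 4.95 m.

4.95 m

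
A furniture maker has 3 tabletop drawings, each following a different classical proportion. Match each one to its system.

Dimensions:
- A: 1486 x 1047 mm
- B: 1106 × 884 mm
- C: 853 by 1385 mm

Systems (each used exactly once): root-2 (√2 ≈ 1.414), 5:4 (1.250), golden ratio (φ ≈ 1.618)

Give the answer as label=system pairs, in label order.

Ratios: A ≈ 1.419; B ≈ 1.251; C ≈ 1.624.
Targets: root-2 ≈ 1.414; 5:4 ≈ 1.250; golden ratio ≈ 1.618.

A=root-2, B=5:4, C=golden ratio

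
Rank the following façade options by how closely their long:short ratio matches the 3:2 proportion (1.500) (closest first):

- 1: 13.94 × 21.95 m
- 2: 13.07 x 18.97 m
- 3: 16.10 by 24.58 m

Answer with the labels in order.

3, 2, 1

1: 21.95/13.94 ≈ 1.575 → |1.575 − 1.500| = 0.075
2: 18.97/13.07 ≈ 1.451 → |1.451 − 1.500| = 0.049
3: 24.58/16.10 ≈ 1.527 → |1.527 − 1.500| = 0.027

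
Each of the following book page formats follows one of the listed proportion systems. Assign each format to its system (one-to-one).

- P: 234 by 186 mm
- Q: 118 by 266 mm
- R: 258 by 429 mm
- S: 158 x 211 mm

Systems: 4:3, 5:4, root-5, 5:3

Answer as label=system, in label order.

P=5:4, Q=root-5, R=5:3, S=4:3

P = 234/186 ≈ 1.258 → 5:4 (1.250)
Q = 266/118 ≈ 2.254 → root-5 (2.236)
R = 429/258 ≈ 1.663 → 5:3 (1.667)
S = 211/158 ≈ 1.335 → 4:3 (1.333)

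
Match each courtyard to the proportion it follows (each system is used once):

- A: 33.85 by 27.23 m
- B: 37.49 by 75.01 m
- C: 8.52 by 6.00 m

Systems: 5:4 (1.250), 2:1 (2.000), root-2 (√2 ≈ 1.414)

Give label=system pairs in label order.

A=5:4, B=2:1, C=root-2

Ratios: A ≈ 1.243; B ≈ 2.001; C ≈ 1.420.
Targets: 5:4 ≈ 1.250; 2:1 ≈ 2.000; root-2 ≈ 1.414.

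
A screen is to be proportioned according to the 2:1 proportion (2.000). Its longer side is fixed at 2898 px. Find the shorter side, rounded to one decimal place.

1449.0 px

2:1 = 2.00000.
Shorter side = 2898 ÷ 2.00000 ≈ 1449.000 → 1449.0 px.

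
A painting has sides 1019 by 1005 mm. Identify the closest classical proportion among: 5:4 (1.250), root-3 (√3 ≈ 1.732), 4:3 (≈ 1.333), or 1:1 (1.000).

1:1

1019/1005 ≈ 1.014. Nearest candidates are 1:1 (1.000, off by 0.014) and 5:4 (1.250, off by 0.236).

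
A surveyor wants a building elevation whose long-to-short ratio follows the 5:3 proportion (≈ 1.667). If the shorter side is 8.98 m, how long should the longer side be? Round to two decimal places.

14.97 m

5:3 ≈ 1.66667.
Longer side = 8.98 × 1.66667 ≈ 14.9667 → 14.97 m.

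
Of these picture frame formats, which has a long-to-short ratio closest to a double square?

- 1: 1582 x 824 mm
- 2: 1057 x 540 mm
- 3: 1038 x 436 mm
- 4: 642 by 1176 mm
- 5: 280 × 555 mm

Ratios (long/short): 1 ≈ 1.920; 2 ≈ 1.957; 3 ≈ 2.381; 4 ≈ 1.832; 5 ≈ 1.982.
2:1 ≈ 2.000; option 5 is nearest (Δ 0.018).

5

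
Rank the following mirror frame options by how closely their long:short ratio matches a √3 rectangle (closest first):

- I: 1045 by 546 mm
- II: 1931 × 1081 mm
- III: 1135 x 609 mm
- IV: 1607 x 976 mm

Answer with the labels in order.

II, IV, III, I

I: 1045/546 ≈ 1.914 → |1.914 − 1.732| = 0.182
II: 1931/1081 ≈ 1.786 → |1.786 − 1.732| = 0.054
III: 1135/609 ≈ 1.864 → |1.864 − 1.732| = 0.132
IV: 1607/976 ≈ 1.647 → |1.647 − 1.732| = 0.085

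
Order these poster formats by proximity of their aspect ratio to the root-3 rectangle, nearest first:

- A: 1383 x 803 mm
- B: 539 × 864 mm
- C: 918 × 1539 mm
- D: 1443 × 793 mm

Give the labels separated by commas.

A, C, D, B

A: 1383/803 ≈ 1.722 → |1.722 − 1.732| = 0.010
B: 864/539 ≈ 1.603 → |1.603 − 1.732| = 0.129
C: 1539/918 ≈ 1.676 → |1.676 − 1.732| = 0.056
D: 1443/793 ≈ 1.820 → |1.820 − 1.732| = 0.088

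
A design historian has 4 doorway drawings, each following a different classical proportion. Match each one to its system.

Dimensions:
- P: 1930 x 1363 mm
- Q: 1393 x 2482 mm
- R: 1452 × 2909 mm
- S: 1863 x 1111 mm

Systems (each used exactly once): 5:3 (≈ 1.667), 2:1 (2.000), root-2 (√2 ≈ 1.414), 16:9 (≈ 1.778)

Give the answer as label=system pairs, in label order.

P=root-2, Q=16:9, R=2:1, S=5:3

P = 1930/1363 ≈ 1.416 → root-2 (1.414)
Q = 2482/1393 ≈ 1.782 → 16:9 (1.778)
R = 2909/1452 ≈ 2.003 → 2:1 (2.000)
S = 1863/1111 ≈ 1.677 → 5:3 (1.667)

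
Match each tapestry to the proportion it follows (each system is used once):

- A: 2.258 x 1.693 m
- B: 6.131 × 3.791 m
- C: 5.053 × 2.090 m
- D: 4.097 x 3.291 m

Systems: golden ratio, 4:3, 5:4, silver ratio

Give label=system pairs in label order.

Ratios: A ≈ 1.334; B ≈ 1.617; C ≈ 2.418; D ≈ 1.245.
Targets: golden ratio ≈ 1.618; 4:3 ≈ 1.333; 5:4 ≈ 1.250; silver ratio ≈ 2.414.

A=4:3, B=golden ratio, C=silver ratio, D=5:4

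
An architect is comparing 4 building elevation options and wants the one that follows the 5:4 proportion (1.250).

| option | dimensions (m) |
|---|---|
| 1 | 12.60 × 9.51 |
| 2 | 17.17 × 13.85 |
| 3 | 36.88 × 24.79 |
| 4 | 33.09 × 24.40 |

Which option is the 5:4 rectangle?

2

Target 5:4 ≈ 1.250.
1: 1.325 (Δ0.075)  2: 1.240 (Δ0.010)  3: 1.488 (Δ0.238)  4: 1.356 (Δ0.106)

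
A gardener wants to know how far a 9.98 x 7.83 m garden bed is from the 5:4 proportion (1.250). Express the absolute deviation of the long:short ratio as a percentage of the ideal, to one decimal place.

2.0%

Ratio = 9.98 / 7.83 ≈ 1.2746.
Ideal 5:4 = 1.2500. |1.2746 − 1.2500| / 1.2500 ≈ 1.97% → 2.0%.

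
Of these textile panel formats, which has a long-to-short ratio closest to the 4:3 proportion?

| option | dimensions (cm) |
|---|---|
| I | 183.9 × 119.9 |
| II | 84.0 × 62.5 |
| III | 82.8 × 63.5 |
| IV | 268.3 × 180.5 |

II

Target 4:3 ≈ 1.333.
I: 1.534 (Δ0.201)  II: 1.344 (Δ0.011)  III: 1.304 (Δ0.029)  IV: 1.486 (Δ0.153)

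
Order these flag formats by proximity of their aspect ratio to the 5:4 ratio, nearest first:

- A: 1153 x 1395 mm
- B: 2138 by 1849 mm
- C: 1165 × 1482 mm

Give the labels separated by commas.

C, A, B

A: 1395/1153 ≈ 1.210 → |1.210 − 1.250| = 0.040
B: 2138/1849 ≈ 1.156 → |1.156 − 1.250| = 0.094
C: 1482/1165 ≈ 1.272 → |1.272 − 1.250| = 0.022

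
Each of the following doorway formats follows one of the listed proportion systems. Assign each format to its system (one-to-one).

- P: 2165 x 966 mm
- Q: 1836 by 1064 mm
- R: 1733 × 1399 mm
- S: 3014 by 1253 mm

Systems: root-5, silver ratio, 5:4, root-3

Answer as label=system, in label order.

P=root-5, Q=root-3, R=5:4, S=silver ratio

Ratios: P ≈ 2.241; Q ≈ 1.726; R ≈ 1.239; S ≈ 2.405.
Targets: root-5 ≈ 2.236; silver ratio ≈ 2.414; 5:4 ≈ 1.250; root-3 ≈ 1.732.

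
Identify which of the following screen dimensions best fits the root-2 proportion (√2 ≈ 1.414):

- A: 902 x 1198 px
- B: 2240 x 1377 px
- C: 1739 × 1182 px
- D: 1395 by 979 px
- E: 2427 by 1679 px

D

Ratios (long/short): A ≈ 1.328; B ≈ 1.627; C ≈ 1.471; D ≈ 1.425; E ≈ 1.446.
root-2 ≈ 1.414; option D is nearest (Δ 0.011).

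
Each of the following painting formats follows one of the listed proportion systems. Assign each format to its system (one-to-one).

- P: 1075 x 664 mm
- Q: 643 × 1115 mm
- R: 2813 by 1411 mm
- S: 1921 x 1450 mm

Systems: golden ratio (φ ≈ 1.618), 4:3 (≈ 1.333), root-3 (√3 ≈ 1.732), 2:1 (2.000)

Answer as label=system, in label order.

Ratios: P ≈ 1.619; Q ≈ 1.734; R ≈ 1.994; S ≈ 1.325.
Targets: golden ratio ≈ 1.618; 4:3 ≈ 1.333; root-3 ≈ 1.732; 2:1 ≈ 2.000.

P=golden ratio, Q=root-3, R=2:1, S=4:3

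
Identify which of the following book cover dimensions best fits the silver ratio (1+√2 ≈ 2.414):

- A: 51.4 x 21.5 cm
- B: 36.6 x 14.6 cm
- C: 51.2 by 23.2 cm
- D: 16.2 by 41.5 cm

Target silver ratio ≈ 2.414.
A: 2.391 (Δ0.023)  B: 2.507 (Δ0.093)  C: 2.207 (Δ0.207)  D: 2.562 (Δ0.148)

A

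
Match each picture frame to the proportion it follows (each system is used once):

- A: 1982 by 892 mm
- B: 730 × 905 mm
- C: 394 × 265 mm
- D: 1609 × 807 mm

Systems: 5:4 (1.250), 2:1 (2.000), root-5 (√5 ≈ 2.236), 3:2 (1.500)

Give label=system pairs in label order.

A=root-5, B=5:4, C=3:2, D=2:1

Ratios: A ≈ 2.222; B ≈ 1.240; C ≈ 1.487; D ≈ 1.994.
Targets: 5:4 ≈ 1.250; 2:1 ≈ 2.000; root-5 ≈ 2.236; 3:2 ≈ 1.500.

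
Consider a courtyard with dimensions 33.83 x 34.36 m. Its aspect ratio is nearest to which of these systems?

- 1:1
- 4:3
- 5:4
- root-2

1:1

34.36/33.83 ≈ 1.016. Nearest candidates are 1:1 (1.000, off by 0.016) and 5:4 (1.250, off by 0.234).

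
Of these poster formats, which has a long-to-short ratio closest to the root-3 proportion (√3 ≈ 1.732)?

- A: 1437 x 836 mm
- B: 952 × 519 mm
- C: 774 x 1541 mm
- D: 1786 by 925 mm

A

Target root-3 ≈ 1.732.
A: 1.719 (Δ0.013)  B: 1.834 (Δ0.102)  C: 1.991 (Δ0.259)  D: 1.931 (Δ0.199)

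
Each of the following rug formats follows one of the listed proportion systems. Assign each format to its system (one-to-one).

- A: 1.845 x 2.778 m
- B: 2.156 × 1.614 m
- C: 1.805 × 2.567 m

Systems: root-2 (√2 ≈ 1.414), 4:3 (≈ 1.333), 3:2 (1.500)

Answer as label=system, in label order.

A=3:2, B=4:3, C=root-2

Ratios: A ≈ 1.506; B ≈ 1.336; C ≈ 1.422.
Targets: root-2 ≈ 1.414; 4:3 ≈ 1.333; 3:2 ≈ 1.500.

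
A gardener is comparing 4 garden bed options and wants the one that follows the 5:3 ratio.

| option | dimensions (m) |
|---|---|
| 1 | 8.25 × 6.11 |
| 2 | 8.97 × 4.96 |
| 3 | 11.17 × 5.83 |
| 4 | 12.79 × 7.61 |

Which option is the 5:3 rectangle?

4

Ratios (long/short): 1 ≈ 1.350; 2 ≈ 1.808; 3 ≈ 1.916; 4 ≈ 1.681.
5:3 ≈ 1.667; option 4 is nearest (Δ 0.014).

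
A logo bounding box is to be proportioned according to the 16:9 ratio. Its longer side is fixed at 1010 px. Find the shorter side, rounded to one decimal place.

568.1 px

16:9 ≈ 1.77778.
Shorter side = 1010 ÷ 1.77778 ≈ 568.124 → 568.1 px.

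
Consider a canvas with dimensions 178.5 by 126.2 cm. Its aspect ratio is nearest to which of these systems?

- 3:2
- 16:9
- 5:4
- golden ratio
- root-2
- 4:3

root-2

178.5/126.2 ≈ 1.414. Nearest candidates are root-2 (1.414, off by 0.000) and 4:3 (1.333, off by 0.081).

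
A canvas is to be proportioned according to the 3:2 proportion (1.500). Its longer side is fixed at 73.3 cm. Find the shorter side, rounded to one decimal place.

3:2 = 1.50000.
Shorter side = 73.3 ÷ 1.50000 ≈ 48.867 → 48.9 cm.

48.9 cm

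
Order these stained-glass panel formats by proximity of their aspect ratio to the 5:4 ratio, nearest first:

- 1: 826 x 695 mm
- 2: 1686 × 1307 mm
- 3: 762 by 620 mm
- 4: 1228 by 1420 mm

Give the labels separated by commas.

Ratios: 1 = 826 / 695 ≈ 1.188; 2 = 1686 / 1307 ≈ 1.290; 3 = 762 / 620 ≈ 1.229; 4 = 1420 / 1228 ≈ 1.156.
|Δ from 1.250|: 1 0.062; 2 0.040; 3 0.021; 4 0.094.

3, 2, 1, 4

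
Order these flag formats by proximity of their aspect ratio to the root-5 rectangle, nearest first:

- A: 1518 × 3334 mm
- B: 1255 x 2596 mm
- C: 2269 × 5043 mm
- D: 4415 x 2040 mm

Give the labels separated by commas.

Ratios: A = 3334 / 1518 ≈ 2.196; B = 2596 / 1255 ≈ 2.069; C = 5043 / 2269 ≈ 2.223; D = 4415 / 2040 ≈ 2.164.
|Δ from 2.236|: A 0.040; B 0.167; C 0.013; D 0.072.

C, A, D, B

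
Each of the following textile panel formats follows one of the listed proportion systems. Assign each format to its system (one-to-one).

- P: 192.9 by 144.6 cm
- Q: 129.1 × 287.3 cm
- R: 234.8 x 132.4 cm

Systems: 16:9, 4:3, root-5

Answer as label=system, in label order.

P = 192.9/144.6 ≈ 1.334 → 4:3 (1.333)
Q = 287.3/129.1 ≈ 2.225 → root-5 (2.236)
R = 234.8/132.4 ≈ 1.773 → 16:9 (1.778)

P=4:3, Q=root-5, R=16:9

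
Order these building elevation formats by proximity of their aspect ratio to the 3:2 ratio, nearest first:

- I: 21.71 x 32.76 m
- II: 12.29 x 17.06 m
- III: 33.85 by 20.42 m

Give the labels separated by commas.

Ratios: I = 32.76 / 21.71 ≈ 1.509; II = 17.06 / 12.29 ≈ 1.388; III = 33.85 / 20.42 ≈ 1.658.
|Δ from 1.500|: I 0.009; II 0.112; III 0.158.

I, II, III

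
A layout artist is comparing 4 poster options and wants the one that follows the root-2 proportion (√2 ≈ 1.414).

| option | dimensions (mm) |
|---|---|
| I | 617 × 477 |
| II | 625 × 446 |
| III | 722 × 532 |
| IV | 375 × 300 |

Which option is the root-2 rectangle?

Ratios (long/short): I ≈ 1.294; II ≈ 1.401; III ≈ 1.357; IV ≈ 1.250.
root-2 ≈ 1.414; option II is nearest (Δ 0.013).

II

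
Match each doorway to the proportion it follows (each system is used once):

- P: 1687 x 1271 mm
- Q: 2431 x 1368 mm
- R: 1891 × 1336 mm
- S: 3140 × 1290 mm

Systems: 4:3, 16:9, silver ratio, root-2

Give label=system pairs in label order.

P=4:3, Q=16:9, R=root-2, S=silver ratio

P = 1687/1271 ≈ 1.327 → 4:3 (1.333)
Q = 2431/1368 ≈ 1.777 → 16:9 (1.778)
R = 1891/1336 ≈ 1.415 → root-2 (1.414)
S = 3140/1290 ≈ 2.434 → silver ratio (2.414)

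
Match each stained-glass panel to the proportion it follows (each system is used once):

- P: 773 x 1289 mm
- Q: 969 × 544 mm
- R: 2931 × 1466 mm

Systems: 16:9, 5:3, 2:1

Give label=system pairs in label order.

P=5:3, Q=16:9, R=2:1

P = 1289/773 ≈ 1.668 → 5:3 (1.667)
Q = 969/544 ≈ 1.781 → 16:9 (1.778)
R = 2931/1466 ≈ 1.999 → 2:1 (2.000)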